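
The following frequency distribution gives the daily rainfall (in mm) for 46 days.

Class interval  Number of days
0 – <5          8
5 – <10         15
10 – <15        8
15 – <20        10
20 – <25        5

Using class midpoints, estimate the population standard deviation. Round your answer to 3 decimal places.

Midpoints: 2.5, 7.5, 12.5, 17.5, 22.5
n = 46, Σfm = 520, mean = 11.3043
Σfm² = 7737.5
Σf(m − x̄)² = Σfm² − (Σfm)²/n = 7737.5 − 520²/46 = 1859.2391
Population variance = 1859.2391 / 46 = 40.4182
Standard deviation = √40.4182 = 6.3575

6.358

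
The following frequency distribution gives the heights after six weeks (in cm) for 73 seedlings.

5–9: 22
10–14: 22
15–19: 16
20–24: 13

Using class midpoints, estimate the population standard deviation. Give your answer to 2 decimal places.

Midpoints: 7, 12, 17, 22
n = 73, Σfm = 976, mean = 13.3699
Σfm² = 15162
Σf(m − x̄)² = Σfm² − (Σfm)²/n = 15162 − 976²/73 = 2113.0137
Population variance = 2113.0137 / 73 = 28.9454
Standard deviation = √28.9454 = 5.3801

5.38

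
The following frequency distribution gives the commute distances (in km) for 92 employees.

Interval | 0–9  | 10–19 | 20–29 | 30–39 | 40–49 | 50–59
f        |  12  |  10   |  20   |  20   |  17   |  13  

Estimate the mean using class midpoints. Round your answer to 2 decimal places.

30.91

Midpoints: 4.5, 14.5, 24.5, 34.5, 44.5, 54.5
Σfm = 12×4.5 + 10×14.5 + 20×24.5 + 20×34.5 + 17×44.5 + 13×54.5 = 2844
n = Σf = 92
Mean = 2844 / 92 = 30.9130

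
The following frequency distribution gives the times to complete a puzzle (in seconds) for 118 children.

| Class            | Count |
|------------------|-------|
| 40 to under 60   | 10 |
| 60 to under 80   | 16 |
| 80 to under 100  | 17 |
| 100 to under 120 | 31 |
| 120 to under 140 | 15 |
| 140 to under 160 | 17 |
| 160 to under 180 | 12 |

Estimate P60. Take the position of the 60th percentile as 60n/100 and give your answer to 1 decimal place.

Cumulative frequencies: 10, 26, 43, 74, 89, 106, 118
n = 118; position = 60n/100 = 70.8.
This falls in the class 100 to under 120: L = 100, F = 43, f = 31, h = 20.
60th percentile ≈ 100 + ((70.8 − 43) / 31) × 20 = 117.9355

117.9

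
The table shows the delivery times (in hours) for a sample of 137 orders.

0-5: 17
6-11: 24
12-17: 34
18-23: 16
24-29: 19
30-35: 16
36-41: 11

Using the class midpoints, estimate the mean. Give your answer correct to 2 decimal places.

18.35

Midpoints: 2.5, 8.5, 14.5, 20.5, 26.5, 32.5, 38.5
Σfm = 17×2.5 + 24×8.5 + 34×14.5 + 16×20.5 + 19×26.5 + 16×32.5 + 11×38.5 = 2514.5
n = Σf = 137
Mean = 2514.5 / 137 = 18.3540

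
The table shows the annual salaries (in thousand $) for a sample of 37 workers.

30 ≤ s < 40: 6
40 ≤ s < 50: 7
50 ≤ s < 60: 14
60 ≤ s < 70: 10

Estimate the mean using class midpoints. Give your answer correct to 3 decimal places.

52.568

Midpoints: 35, 45, 55, 65
Σfm = 6×35 + 7×45 + 14×55 + 10×65 = 1945
n = Σf = 37
Mean = 1945 / 37 = 52.5676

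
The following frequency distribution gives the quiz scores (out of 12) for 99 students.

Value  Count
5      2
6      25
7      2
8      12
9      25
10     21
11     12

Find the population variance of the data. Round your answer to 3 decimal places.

3.197

Values: 5, 6, 7, 8, 9, 10, 11
n = 99, Σfx = 837, mean = 8.4545
Σfx² = 7393
Σf(x − x̄)² = Σfx² − (Σfx)²/n = 7393 − 837²/99 = 316.5455
Population variance = 316.5455 / 99 = 3.1974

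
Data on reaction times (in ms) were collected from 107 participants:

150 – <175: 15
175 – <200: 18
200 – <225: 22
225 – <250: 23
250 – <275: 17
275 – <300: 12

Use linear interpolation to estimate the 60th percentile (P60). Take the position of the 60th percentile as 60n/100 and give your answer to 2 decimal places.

235.00

Cumulative frequencies: 15, 33, 55, 78, 95, 107
n = 107; position = 60n/100 = 64.2.
This falls in the class 225 – <250: L = 225, F = 55, f = 23, h = 25.
60th percentile ≈ 225 + ((64.2 − 55) / 23) × 25 = 235.0000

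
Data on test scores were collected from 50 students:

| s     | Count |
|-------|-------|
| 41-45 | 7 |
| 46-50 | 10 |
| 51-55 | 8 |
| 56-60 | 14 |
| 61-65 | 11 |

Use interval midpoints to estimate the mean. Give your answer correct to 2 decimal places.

Midpoints: 43, 48, 53, 58, 63
Σfm = 7×43 + 10×48 + 8×53 + 14×58 + 11×63 = 2710
n = Σf = 50
Mean = 2710 / 50 = 54.2000

54.20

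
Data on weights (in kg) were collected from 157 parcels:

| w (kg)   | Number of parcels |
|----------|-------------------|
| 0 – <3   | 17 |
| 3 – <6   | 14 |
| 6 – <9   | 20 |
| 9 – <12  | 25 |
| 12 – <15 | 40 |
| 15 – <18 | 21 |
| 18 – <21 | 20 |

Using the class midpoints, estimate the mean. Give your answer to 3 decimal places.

Midpoints: 1.5, 4.5, 7.5, 10.5, 13.5, 16.5, 19.5
Σfm = 17×1.5 + 14×4.5 + 20×7.5 + 25×10.5 + 40×13.5 + 21×16.5 + 20×19.5 = 1777.5
n = Σf = 157
Mean = 1777.5 / 157 = 11.3217

11.322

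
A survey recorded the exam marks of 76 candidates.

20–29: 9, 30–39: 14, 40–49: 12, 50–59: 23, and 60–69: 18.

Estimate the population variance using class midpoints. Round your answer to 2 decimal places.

178.17

Midpoints: 24.5, 34.5, 44.5, 54.5, 64.5
n = 76, Σfm = 3652, mean = 48.0526
Σfm² = 189029
Σf(m − x̄)² = Σfm² − (Σfm)²/n = 189029 − 3652²/76 = 13540.7895
Population variance = 13540.7895 / 76 = 178.1683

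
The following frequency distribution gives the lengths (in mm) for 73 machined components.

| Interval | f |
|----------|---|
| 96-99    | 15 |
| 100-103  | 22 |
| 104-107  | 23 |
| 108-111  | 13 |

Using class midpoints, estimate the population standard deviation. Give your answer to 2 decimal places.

4.03

Midpoints: 97.5, 101.5, 105.5, 109.5
n = 73, Σfm = 7545.5, mean = 103.3630
Σfm² = 781112.25
Σf(m − x̄)² = Σfm² − (Σfm)²/n = 781112.25 − 7545.5²/73 = 1186.6301
Population variance = 1186.6301 / 73 = 16.2552
Standard deviation = √16.2552 = 4.0318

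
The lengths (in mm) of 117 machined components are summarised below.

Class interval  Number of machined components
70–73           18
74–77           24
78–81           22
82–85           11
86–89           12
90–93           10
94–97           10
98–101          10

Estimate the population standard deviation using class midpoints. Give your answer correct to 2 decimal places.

Midpoints: 71.5, 75.5, 79.5, 83.5, 87.5, 91.5, 95.5, 99.5
n = 117, Σfm = 9681.5, mean = 82.7479
Σfm² = 810369.25
Σf(m − x̄)² = Σfm² − (Σfm)²/n = 810369.25 − 9681.5²/117 = 9245.8120
Population variance = 9245.8120 / 117 = 79.0240
Standard deviation = √79.0240 = 8.8895

8.89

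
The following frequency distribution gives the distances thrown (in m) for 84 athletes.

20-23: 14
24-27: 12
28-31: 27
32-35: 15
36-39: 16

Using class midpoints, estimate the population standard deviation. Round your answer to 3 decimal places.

5.281

Midpoints: 21.5, 25.5, 29.5, 33.5, 37.5
n = 84, Σfm = 2506, mean = 29.8333
Σfm² = 77105
Σf(m − x̄)² = Σfm² − (Σfm)²/n = 77105 − 2506²/84 = 2342.6667
Population variance = 2342.6667 / 84 = 27.8889
Standard deviation = √27.8889 = 5.2810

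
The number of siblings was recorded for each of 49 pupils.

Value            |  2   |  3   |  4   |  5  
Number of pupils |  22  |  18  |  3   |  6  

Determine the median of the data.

3

Cumulative frequencies: 22, 40, 43, 49
n = 49, so the median is the value in position (n+1)/2 = 25.
Position 25 falls at value 3.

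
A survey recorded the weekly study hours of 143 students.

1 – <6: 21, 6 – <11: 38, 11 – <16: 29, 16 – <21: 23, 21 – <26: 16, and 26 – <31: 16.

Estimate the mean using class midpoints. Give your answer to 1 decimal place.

14.3

Midpoints: 3.5, 8.5, 13.5, 18.5, 23.5, 28.5
Σfm = 21×3.5 + 38×8.5 + 29×13.5 + 23×18.5 + 16×23.5 + 16×28.5 = 2045.5
n = Σf = 143
Mean = 2045.5 / 143 = 14.3042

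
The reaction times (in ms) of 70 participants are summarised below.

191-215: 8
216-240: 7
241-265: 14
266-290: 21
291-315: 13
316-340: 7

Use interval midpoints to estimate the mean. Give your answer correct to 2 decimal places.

Midpoints: 203, 228, 253, 278, 303, 328
Σfm = 8×203 + 7×228 + 14×253 + 21×278 + 13×303 + 7×328 = 18835
n = Σf = 70
Mean = 18835 / 70 = 269.0714

269.07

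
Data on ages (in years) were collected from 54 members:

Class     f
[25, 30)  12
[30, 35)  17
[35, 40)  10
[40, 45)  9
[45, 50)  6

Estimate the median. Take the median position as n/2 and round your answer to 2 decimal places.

34.41

Cumulative frequencies: 12, 29, 39, 48, 54
n = 54; position = n/2 = 27.
This falls in the class [30, 35): L = 30, F = 12, f = 17, h = 5.
Median ≈ 30 + ((27 − 12) / 17) × 5 = 34.4118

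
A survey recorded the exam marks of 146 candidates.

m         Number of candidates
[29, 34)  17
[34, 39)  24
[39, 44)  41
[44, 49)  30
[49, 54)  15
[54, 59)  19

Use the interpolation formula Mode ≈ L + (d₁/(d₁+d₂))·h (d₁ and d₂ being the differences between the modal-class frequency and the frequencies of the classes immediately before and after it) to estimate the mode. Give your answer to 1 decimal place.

42.0

Modal class: [39, 44) (highest frequency 41).
d₁ = 41 − 24 = 17, d₂ = 41 − 30 = 11
Mode ≈ 39 + (17/(17+11)) × 5 = 39 + 3.0357 = 42.0357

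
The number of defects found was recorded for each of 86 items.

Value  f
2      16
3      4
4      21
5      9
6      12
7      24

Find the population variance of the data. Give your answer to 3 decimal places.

3.321

Values: 2, 3, 4, 5, 6, 7
n = 86, Σfx = 413, mean = 4.8023
Σfx² = 2269
Σf(x − x̄)² = Σfx² − (Σfx)²/n = 2269 − 413²/86 = 285.6395
Population variance = 285.6395 / 86 = 3.3214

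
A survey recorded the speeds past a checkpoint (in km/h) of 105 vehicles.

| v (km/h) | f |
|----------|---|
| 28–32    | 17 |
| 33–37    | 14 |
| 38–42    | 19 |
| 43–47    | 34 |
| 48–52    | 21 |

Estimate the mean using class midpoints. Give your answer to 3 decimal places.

Midpoints: 30, 35, 40, 45, 50
Σfm = 17×30 + 14×35 + 19×40 + 34×45 + 21×50 = 4340
n = Σf = 105
Mean = 4340 / 105 = 41.3333

41.333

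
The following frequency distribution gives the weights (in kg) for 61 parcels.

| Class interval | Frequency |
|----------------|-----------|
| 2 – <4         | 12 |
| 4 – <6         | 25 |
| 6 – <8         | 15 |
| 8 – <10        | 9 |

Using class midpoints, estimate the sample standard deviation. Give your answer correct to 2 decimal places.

Midpoints: 3, 5, 7, 9
n = 61, Σfm = 347, mean = 5.6885
Σfm² = 2197
Σf(m − x̄)² = Σfm² − (Σfm)²/n = 2197 − 347²/61 = 223.0820
Sample variance = 223.0820 / 60 = 3.7180
Standard deviation = √3.7180 = 1.9282

1.93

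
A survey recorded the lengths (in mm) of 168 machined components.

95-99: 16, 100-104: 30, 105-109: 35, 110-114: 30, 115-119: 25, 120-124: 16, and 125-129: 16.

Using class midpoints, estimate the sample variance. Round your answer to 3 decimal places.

78.354

Midpoints: 97, 102, 107, 112, 117, 122, 127
n = 168, Σfm = 18626, mean = 110.8690
Σfm² = 2078132
Σf(m − x̄)² = Σfm² − (Σfm)²/n = 2078132 − 18626²/168 = 13085.1190
Sample variance = 13085.1190 / 167 = 78.3540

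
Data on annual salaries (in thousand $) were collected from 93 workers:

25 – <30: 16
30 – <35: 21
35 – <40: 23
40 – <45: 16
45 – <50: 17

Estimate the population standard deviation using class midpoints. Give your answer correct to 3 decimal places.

Midpoints: 27.5, 32.5, 37.5, 42.5, 47.5
n = 93, Σfm = 3472.5, mean = 37.3387
Σfm² = 133881.25
Σf(m − x̄)² = Σfm² − (Σfm)²/n = 133881.25 − 3472.5²/93 = 4222.5806
Population variance = 4222.5806 / 93 = 45.4041
Standard deviation = √45.4041 = 6.7383

6.738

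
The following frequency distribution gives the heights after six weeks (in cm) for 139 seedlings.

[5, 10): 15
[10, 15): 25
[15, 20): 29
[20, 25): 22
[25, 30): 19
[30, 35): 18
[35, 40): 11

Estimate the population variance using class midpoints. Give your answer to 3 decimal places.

Midpoints: 7.5, 12.5, 17.5, 22.5, 27.5, 32.5, 37.5
n = 139, Σfm = 2947.5, mean = 21.2050
Σfm² = 73618.75
Σf(m − x̄)² = Σfm² − (Σfm)²/n = 73618.75 − 2947.5²/139 = 11116.9065
Population variance = 11116.9065 / 139 = 79.9777

79.978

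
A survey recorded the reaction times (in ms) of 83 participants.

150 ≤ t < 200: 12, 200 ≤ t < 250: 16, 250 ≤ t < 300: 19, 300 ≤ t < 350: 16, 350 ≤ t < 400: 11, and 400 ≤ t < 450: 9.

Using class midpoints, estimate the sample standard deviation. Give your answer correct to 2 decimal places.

77.59

Midpoints: 175, 225, 275, 325, 375, 425
n = 83, Σfm = 24075, mean = 290.0602
Σfm² = 7476875
Σf(m − x̄)² = Σfm² − (Σfm)²/n = 7476875 − 24075²/83 = 493674.6988
Sample variance = 493674.6988 / 82 = 6020.4232
Standard deviation = √6020.4232 = 77.5914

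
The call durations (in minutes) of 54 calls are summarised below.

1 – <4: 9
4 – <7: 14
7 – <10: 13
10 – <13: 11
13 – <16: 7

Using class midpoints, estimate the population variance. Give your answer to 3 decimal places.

Midpoints: 2.5, 5.5, 8.5, 11.5, 14.5
n = 54, Σfm = 438, mean = 8.1111
Σfm² = 4345.5
Σf(m − x̄)² = Σfm² − (Σfm)²/n = 4345.5 − 438²/54 = 792.8333
Population variance = 792.8333 / 54 = 14.6821

14.682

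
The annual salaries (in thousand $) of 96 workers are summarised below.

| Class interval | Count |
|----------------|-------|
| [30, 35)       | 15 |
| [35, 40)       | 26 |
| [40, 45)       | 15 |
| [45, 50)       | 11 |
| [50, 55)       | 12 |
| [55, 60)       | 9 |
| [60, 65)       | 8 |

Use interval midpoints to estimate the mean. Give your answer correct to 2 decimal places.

Midpoints: 32.5, 37.5, 42.5, 47.5, 52.5, 57.5, 62.5
Σfm = 15×32.5 + 26×37.5 + 15×42.5 + 11×47.5 + 12×52.5 + 9×57.5 + 8×62.5 = 4270
n = Σf = 96
Mean = 4270 / 96 = 44.4792

44.48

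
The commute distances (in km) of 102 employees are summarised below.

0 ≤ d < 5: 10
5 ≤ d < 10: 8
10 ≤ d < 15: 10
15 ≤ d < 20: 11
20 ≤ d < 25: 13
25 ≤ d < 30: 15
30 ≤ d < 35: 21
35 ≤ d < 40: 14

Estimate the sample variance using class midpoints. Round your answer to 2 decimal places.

125.70

Midpoints: 2.5, 7.5, 12.5, 17.5, 22.5, 27.5, 32.5, 37.5
n = 102, Σfm = 2315, mean = 22.6961
Σfm² = 65237.5
Σf(m − x̄)² = Σfm² − (Σfm)²/n = 65237.5 − 2315²/102 = 12696.0784
Sample variance = 12696.0784 / 101 = 125.7037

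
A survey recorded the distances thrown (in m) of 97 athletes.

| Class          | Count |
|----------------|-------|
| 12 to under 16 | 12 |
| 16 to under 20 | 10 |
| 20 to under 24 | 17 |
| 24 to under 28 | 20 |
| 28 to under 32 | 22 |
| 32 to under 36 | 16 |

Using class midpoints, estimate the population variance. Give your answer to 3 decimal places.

Midpoints: 14, 18, 22, 26, 30, 34
n = 97, Σfm = 2446, mean = 25.2165
Σfm² = 65636
Σf(m − x̄)² = Σfm² − (Σfm)²/n = 65636 − 2446²/97 = 3956.4536
Population variance = 3956.4536 / 97 = 40.7882

40.788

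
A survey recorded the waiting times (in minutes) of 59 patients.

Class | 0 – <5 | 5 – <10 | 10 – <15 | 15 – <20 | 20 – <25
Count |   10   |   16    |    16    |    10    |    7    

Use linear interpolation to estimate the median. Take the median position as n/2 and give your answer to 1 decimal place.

Cumulative frequencies: 10, 26, 42, 52, 59
n = 59; position = n/2 = 29.5.
This falls in the class 10 – <15: L = 10, F = 26, f = 16, h = 5.
Median ≈ 10 + ((29.5 − 26) / 16) × 5 = 11.0938

11.1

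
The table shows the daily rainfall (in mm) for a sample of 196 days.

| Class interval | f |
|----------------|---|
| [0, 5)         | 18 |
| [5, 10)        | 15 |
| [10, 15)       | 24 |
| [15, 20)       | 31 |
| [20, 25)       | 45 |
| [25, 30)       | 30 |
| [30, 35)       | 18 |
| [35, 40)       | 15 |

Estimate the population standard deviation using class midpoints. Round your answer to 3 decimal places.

Midpoints: 2.5, 7.5, 12.5, 17.5, 22.5, 27.5, 32.5, 37.5
n = 196, Σfm = 3985, mean = 20.3316
Σfm² = 99775
Σf(m − x̄)² = Σfm² − (Σfm)²/n = 99775 − 3985²/196 = 18753.4439
Population variance = 18753.4439 / 196 = 95.6808
Standard deviation = √95.6808 = 9.7817

9.782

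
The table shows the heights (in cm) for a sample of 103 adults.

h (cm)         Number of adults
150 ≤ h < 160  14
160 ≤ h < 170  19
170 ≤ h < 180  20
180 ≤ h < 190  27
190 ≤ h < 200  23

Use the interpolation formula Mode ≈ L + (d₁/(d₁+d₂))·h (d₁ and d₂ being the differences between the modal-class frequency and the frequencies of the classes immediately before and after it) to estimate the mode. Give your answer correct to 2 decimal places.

186.36

Modal class: 180 ≤ h < 190 (highest frequency 27).
d₁ = 27 − 20 = 7, d₂ = 27 − 23 = 4
Mode ≈ 180 + (7/(7+4)) × 10 = 180 + 6.3636 = 186.3636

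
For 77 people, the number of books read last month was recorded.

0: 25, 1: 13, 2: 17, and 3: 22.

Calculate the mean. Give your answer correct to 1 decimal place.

Values: 0, 1, 2, 3
Σfx = 25×0 + 13×1 + 17×2 + 22×3 = 113
n = Σf = 77
Mean = 113 / 77 = 1.4675

1.5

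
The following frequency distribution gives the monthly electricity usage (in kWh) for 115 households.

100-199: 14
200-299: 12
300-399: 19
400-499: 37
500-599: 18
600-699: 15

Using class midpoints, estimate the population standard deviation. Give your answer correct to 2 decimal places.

Midpoints: 149.5, 249.5, 349.5, 449.5, 549.5, 649.5
n = 115, Σfm = 47992.5, mean = 417.3261
Σfm² = 22619478.75
Σf(m − x̄)² = Σfm² − (Σfm)²/n = 22619478.75 − 47992.5²/115 = 2590956.5217
Population variance = 2590956.5217 / 115 = 22530.0567
Standard deviation = √22530.0567 = 150.1002

150.10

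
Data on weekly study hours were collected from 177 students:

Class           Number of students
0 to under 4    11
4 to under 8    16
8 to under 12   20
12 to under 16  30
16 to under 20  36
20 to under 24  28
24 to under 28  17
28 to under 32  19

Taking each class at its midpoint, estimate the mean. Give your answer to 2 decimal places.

Midpoints: 2, 6, 10, 14, 18, 22, 26, 30
Σfm = 11×2 + 16×6 + 20×10 + 30×14 + 36×18 + 28×22 + 17×26 + 19×30 = 3014
n = Σf = 177
Mean = 3014 / 177 = 17.0282

17.03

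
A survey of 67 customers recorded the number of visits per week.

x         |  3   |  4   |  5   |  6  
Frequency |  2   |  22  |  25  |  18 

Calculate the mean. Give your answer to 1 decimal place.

Values: 3, 4, 5, 6
Σfx = 2×3 + 22×4 + 25×5 + 18×6 = 327
n = Σf = 67
Mean = 327 / 67 = 4.8806

4.9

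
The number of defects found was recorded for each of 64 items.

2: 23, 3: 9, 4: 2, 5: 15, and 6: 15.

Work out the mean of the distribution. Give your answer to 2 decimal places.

3.84

Values: 2, 3, 4, 5, 6
Σfx = 23×2 + 9×3 + 2×4 + 15×5 + 15×6 = 246
n = Σf = 64
Mean = 246 / 64 = 3.8438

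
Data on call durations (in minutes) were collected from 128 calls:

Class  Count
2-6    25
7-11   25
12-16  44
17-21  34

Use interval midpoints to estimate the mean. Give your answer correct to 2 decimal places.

12.40

Midpoints: 4, 9, 14, 19
Σfm = 25×4 + 25×9 + 44×14 + 34×19 = 1587
n = Σf = 128
Mean = 1587 / 128 = 12.3984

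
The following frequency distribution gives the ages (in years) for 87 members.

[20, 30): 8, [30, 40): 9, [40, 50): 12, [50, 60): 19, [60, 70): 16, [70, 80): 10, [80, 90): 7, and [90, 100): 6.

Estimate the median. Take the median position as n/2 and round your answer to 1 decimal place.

57.6

Cumulative frequencies: 8, 17, 29, 48, 64, 74, 81, 87
n = 87; position = n/2 = 43.5.
This falls in the class [50, 60): L = 50, F = 29, f = 19, h = 10.
Median ≈ 50 + ((43.5 − 29) / 19) × 10 = 57.6316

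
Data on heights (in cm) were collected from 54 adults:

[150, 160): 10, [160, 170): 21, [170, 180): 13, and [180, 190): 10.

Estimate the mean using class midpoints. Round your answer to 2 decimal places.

169.26

Midpoints: 155, 165, 175, 185
Σfm = 10×155 + 21×165 + 13×175 + 10×185 = 9140
n = Σf = 54
Mean = 9140 / 54 = 169.2593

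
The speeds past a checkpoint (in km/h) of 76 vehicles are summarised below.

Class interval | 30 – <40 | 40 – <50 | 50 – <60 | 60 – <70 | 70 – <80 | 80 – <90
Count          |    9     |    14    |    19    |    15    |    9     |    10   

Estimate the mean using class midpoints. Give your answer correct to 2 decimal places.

59.08

Midpoints: 35, 45, 55, 65, 75, 85
Σfm = 9×35 + 14×45 + 19×55 + 15×65 + 9×75 + 10×85 = 4490
n = Σf = 76
Mean = 4490 / 76 = 59.0789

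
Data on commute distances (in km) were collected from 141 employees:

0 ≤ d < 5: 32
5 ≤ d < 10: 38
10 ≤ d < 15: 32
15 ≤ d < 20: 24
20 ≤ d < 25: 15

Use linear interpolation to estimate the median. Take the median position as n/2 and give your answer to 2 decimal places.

10.08

Cumulative frequencies: 32, 70, 102, 126, 141
n = 141; position = n/2 = 70.5.
This falls in the class 10 ≤ d < 15: L = 10, F = 70, f = 32, h = 5.
Median ≈ 10 + ((70.5 − 70) / 32) × 5 = 10.0781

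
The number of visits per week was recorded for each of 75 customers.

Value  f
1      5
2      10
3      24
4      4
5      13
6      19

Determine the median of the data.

Cumulative frequencies: 5, 15, 39, 43, 56, 75
n = 75, so the median is the value in position (n+1)/2 = 38.
Position 38 falls at value 3.

3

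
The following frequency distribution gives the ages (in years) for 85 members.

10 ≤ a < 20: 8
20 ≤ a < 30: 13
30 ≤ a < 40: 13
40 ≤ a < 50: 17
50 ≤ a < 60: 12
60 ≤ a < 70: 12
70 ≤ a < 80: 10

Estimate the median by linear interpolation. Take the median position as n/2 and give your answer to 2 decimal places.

Cumulative frequencies: 8, 21, 34, 51, 63, 75, 85
n = 85; position = n/2 = 42.5.
This falls in the class 40 ≤ a < 50: L = 40, F = 34, f = 17, h = 10.
Median ≈ 40 + ((42.5 − 34) / 17) × 10 = 45.0000

45.00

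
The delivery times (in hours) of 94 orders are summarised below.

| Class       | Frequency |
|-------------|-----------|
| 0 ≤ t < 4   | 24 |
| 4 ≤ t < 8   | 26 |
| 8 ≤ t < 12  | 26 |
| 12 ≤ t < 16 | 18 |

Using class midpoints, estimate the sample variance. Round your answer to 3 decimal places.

18.346

Midpoints: 2, 6, 10, 14
n = 94, Σfm = 716, mean = 7.6170
Σfm² = 7160
Σf(m − x̄)² = Σfm² − (Σfm)²/n = 7160 − 716²/94 = 1706.2128
Sample variance = 1706.2128 / 93 = 18.3464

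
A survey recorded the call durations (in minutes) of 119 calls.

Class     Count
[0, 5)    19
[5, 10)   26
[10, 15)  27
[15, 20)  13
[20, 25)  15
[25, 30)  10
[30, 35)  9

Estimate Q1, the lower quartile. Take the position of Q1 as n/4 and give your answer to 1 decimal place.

7.1

Cumulative frequencies: 19, 45, 72, 85, 100, 110, 119
n = 119; position = n/4 = 29.75.
This falls in the class [5, 10): L = 5, F = 19, f = 26, h = 5.
Lower quartile ≈ 5 + ((29.75 − 19) / 26) × 5 = 7.0673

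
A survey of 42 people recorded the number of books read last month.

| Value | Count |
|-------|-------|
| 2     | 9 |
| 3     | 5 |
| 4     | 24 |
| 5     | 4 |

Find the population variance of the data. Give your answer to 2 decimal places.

0.87

Values: 2, 3, 4, 5
n = 42, Σfx = 149, mean = 3.5476
Σfx² = 565
Σf(x − x̄)² = Σfx² − (Σfx)²/n = 565 − 149²/42 = 36.4048
Population variance = 36.4048 / 42 = 0.8668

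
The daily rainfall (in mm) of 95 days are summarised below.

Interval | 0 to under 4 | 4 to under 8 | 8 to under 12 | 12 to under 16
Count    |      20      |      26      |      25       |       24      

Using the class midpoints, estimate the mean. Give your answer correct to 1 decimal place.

Midpoints: 2, 6, 10, 14
Σfm = 20×2 + 26×6 + 25×10 + 24×14 = 782
n = Σf = 95
Mean = 782 / 95 = 8.2316

8.2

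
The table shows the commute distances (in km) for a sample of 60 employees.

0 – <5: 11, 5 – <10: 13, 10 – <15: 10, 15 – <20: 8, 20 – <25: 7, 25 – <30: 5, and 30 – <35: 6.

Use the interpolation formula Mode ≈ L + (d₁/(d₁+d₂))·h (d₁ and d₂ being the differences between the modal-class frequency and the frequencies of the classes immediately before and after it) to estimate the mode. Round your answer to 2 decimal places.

Modal class: 5 – <10 (highest frequency 13).
d₁ = 13 − 11 = 2, d₂ = 13 − 10 = 3
Mode ≈ 5 + (2/(2+3)) × 5 = 5 + 2.0000 = 7.0000

7.00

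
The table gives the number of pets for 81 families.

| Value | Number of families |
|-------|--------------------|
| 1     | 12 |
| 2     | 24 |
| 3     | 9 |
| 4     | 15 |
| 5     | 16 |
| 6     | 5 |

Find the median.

Cumulative frequencies: 12, 36, 45, 60, 76, 81
n = 81, so the median is the value in position (n+1)/2 = 41.
Position 41 falls at value 3.

3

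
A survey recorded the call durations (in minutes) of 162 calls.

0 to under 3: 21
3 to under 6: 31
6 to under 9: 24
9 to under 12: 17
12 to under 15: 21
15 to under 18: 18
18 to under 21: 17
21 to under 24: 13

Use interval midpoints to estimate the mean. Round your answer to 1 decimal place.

Midpoints: 1.5, 4.5, 7.5, 10.5, 13.5, 16.5, 19.5, 22.5
Σfm = 21×1.5 + 31×4.5 + 24×7.5 + 17×10.5 + 21×13.5 + 18×16.5 + 17×19.5 + 13×22.5 = 1734
n = Σf = 162
Mean = 1734 / 162 = 10.7037

10.7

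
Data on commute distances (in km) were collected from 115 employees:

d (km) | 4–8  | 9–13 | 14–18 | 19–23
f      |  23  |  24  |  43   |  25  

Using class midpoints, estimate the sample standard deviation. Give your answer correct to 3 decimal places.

Midpoints: 6, 11, 16, 21
n = 115, Σfm = 1615, mean = 14.0435
Σfm² = 25765
Σf(m − x̄)² = Σfm² − (Σfm)²/n = 25765 − 1615²/115 = 3084.7826
Sample variance = 3084.7826 / 114 = 27.0595
Standard deviation = √27.0595 = 5.2019

5.202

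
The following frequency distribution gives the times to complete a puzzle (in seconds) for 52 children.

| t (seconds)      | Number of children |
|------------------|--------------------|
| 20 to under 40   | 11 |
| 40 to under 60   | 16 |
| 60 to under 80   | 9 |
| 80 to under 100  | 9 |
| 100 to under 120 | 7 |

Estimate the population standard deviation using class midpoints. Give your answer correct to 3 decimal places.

26.700

Midpoints: 30, 50, 70, 90, 110
n = 52, Σfm = 3340, mean = 64.2308
Σfm² = 251600
Σf(m − x̄)² = Σfm² − (Σfm)²/n = 251600 − 3340²/52 = 37069.2308
Population variance = 37069.2308 / 52 = 712.8698
Standard deviation = √712.8698 = 26.6996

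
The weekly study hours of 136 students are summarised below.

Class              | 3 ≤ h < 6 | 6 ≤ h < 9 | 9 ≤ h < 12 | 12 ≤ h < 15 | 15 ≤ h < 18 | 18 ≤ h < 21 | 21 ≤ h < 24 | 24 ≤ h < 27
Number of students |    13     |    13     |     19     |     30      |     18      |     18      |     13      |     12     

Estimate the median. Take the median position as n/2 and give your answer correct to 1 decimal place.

Cumulative frequencies: 13, 26, 45, 75, 93, 111, 124, 136
n = 136; position = n/2 = 68.
This falls in the class 12 ≤ h < 15: L = 12, F = 45, f = 30, h = 3.
Median ≈ 12 + ((68 − 45) / 30) × 3 = 14.3000

14.3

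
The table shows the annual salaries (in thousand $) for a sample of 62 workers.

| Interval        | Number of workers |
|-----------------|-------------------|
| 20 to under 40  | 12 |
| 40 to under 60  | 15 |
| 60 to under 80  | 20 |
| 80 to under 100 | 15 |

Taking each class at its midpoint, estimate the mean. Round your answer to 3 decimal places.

Midpoints: 30, 50, 70, 90
Σfm = 12×30 + 15×50 + 20×70 + 15×90 = 3860
n = Σf = 62
Mean = 3860 / 62 = 62.2581

62.258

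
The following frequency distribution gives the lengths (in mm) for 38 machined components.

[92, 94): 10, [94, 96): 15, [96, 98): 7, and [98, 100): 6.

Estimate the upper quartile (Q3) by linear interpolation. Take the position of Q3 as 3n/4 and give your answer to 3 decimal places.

97.000

Cumulative frequencies: 10, 25, 32, 38
n = 38; position = 3n/4 = 28.5.
This falls in the class [96, 98): L = 96, F = 25, f = 7, h = 2.
Upper quartile ≈ 96 + ((28.5 − 25) / 7) × 2 = 97.0000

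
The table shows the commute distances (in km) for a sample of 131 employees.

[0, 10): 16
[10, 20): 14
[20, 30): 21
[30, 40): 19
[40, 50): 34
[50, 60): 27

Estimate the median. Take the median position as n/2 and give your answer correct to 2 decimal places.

Cumulative frequencies: 16, 30, 51, 70, 104, 131
n = 131; position = n/2 = 65.5.
This falls in the class [30, 40): L = 30, F = 51, f = 19, h = 10.
Median ≈ 30 + ((65.5 − 51) / 19) × 10 = 37.6316

37.63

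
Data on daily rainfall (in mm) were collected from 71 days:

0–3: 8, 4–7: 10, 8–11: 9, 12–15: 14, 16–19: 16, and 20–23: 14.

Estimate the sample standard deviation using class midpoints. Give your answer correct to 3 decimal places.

6.622

Midpoints: 1.5, 5.5, 9.5, 13.5, 17.5, 21.5
n = 71, Σfm = 922.5, mean = 12.9930
Σfm² = 15055.75
Σf(m − x̄)² = Σfm² − (Σfm)²/n = 15055.75 − 922.5²/71 = 3069.7465
Sample variance = 3069.7465 / 70 = 43.8535
Standard deviation = √43.8535 = 6.6222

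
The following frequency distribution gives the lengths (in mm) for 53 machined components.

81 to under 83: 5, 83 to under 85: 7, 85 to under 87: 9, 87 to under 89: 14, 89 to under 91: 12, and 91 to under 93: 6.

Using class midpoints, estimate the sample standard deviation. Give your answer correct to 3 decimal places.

2.965

Midpoints: 82, 84, 86, 88, 90, 92
n = 53, Σfm = 4636, mean = 87.4717
Σfm² = 405976
Σf(m − x̄)² = Σfm² − (Σfm)²/n = 405976 − 4636²/53 = 457.2075
Sample variance = 457.2075 / 52 = 8.7925
Standard deviation = √8.7925 = 2.9652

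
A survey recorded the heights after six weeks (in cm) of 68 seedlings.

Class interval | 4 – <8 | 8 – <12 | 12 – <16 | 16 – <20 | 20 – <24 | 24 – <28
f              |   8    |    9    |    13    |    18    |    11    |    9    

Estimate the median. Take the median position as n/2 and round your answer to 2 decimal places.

16.89

Cumulative frequencies: 8, 17, 30, 48, 59, 68
n = 68; position = n/2 = 34.
This falls in the class 16 – <20: L = 16, F = 30, f = 18, h = 4.
Median ≈ 16 + ((34 − 30) / 18) × 4 = 16.8889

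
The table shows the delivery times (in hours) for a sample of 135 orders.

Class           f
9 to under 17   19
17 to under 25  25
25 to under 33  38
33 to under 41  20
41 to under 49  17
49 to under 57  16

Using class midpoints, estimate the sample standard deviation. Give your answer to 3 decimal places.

12.396

Midpoints: 13, 21, 29, 37, 45, 53
n = 135, Σfm = 4227, mean = 31.3111
Σfm² = 152943
Σf(m − x̄)² = Σfm² − (Σfm)²/n = 152943 − 4227²/135 = 20590.9333
Sample variance = 20590.9333 / 134 = 153.6637
Standard deviation = √153.6637 = 12.3961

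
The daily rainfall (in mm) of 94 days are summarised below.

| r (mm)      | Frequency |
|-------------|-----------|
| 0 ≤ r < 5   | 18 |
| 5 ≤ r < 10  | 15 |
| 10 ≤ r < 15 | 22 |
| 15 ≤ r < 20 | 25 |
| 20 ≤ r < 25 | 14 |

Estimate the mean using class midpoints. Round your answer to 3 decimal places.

12.606

Midpoints: 2.5, 7.5, 12.5, 17.5, 22.5
Σfm = 18×2.5 + 15×7.5 + 22×12.5 + 25×17.5 + 14×22.5 = 1185
n = Σf = 94
Mean = 1185 / 94 = 12.6064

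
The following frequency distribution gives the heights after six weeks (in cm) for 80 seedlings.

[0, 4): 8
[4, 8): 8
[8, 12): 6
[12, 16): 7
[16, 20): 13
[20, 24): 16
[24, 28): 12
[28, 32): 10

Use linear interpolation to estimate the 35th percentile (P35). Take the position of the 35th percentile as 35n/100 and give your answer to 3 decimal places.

Cumulative frequencies: 8, 16, 22, 29, 42, 58, 70, 80
n = 80; position = 35n/100 = 28.
This falls in the class [12, 16): L = 12, F = 22, f = 7, h = 4.
35th percentile ≈ 12 + ((28 − 22) / 7) × 4 = 15.4286

15.429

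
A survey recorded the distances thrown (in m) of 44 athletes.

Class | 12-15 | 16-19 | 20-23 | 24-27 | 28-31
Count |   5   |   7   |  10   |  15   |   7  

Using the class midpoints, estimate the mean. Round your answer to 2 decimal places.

22.59

Midpoints: 13.5, 17.5, 21.5, 25.5, 29.5
Σfm = 5×13.5 + 7×17.5 + 10×21.5 + 15×25.5 + 7×29.5 = 994
n = Σf = 44
Mean = 994 / 44 = 22.5909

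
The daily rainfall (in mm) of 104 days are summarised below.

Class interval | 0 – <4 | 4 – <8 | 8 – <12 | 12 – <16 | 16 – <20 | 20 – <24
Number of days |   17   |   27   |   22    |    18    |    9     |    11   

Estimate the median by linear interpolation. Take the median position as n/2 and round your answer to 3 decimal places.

9.455

Cumulative frequencies: 17, 44, 66, 84, 93, 104
n = 104; position = n/2 = 52.
This falls in the class 8 – <12: L = 8, F = 44, f = 22, h = 4.
Median ≈ 8 + ((52 − 44) / 22) × 4 = 9.4545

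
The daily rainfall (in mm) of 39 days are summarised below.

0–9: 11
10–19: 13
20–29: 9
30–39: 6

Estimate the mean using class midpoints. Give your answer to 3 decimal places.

17.064

Midpoints: 4.5, 14.5, 24.5, 34.5
Σfm = 11×4.5 + 13×14.5 + 9×24.5 + 6×34.5 = 665.5
n = Σf = 39
Mean = 665.5 / 39 = 17.0641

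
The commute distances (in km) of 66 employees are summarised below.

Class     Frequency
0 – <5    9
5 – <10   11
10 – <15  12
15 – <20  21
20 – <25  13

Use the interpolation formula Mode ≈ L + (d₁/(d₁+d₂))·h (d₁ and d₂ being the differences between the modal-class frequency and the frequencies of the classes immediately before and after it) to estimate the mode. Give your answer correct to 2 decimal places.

Modal class: 15 – <20 (highest frequency 21).
d₁ = 21 − 12 = 9, d₂ = 21 − 13 = 8
Mode ≈ 15 + (9/(9+8)) × 5 = 15 + 2.6471 = 17.6471

17.65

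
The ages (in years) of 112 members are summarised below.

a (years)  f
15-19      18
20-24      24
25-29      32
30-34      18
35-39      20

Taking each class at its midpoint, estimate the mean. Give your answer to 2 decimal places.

26.91

Midpoints: 17, 22, 27, 32, 37
Σfm = 18×17 + 24×22 + 32×27 + 18×32 + 20×37 = 3014
n = Σf = 112
Mean = 3014 / 112 = 26.9107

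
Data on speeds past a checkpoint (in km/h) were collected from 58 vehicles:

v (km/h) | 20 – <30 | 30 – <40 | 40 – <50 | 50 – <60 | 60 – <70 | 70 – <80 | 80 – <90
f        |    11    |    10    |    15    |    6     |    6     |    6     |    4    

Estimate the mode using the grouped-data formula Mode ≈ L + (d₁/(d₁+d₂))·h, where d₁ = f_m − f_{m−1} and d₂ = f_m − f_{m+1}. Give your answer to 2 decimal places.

43.57

Modal class: 40 – <50 (highest frequency 15).
d₁ = 15 − 10 = 5, d₂ = 15 − 6 = 9
Mode ≈ 40 + (5/(5+9)) × 10 = 40 + 3.5714 = 43.5714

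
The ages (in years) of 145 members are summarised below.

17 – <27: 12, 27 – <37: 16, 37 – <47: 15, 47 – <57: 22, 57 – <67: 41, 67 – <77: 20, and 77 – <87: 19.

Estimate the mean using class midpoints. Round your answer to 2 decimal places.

55.79

Midpoints: 22, 32, 42, 52, 62, 72, 82
Σfm = 12×22 + 16×32 + 15×42 + 22×52 + 41×62 + 20×72 + 19×82 = 8090
n = Σf = 145
Mean = 8090 / 145 = 55.7931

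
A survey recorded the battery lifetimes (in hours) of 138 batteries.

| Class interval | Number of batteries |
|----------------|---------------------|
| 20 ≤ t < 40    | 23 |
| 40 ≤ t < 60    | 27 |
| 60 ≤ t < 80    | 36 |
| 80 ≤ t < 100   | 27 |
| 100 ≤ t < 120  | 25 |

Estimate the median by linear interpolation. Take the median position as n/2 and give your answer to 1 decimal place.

70.6

Cumulative frequencies: 23, 50, 86, 113, 138
n = 138; position = n/2 = 69.
This falls in the class 60 ≤ t < 80: L = 60, F = 50, f = 36, h = 20.
Median ≈ 60 + ((69 − 50) / 36) × 20 = 70.5556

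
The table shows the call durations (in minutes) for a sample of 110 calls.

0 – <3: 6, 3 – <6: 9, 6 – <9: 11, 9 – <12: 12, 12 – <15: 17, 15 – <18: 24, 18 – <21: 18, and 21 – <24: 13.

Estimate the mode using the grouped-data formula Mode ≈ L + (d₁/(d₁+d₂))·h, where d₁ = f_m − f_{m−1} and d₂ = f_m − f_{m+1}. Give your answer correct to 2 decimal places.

16.62

Modal class: 15 – <18 (highest frequency 24).
d₁ = 24 − 17 = 7, d₂ = 24 − 18 = 6
Mode ≈ 15 + (7/(7+6)) × 3 = 15 + 1.6154 = 16.6154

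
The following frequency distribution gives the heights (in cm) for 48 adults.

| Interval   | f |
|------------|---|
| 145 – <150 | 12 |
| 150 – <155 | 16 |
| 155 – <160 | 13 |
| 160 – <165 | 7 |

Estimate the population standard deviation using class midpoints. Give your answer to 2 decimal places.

Midpoints: 147.5, 152.5, 157.5, 162.5
n = 48, Σfm = 7395, mean = 154.0625
Σfm² = 1140500
Σf(m − x̄)² = Σfm² − (Σfm)²/n = 1140500 − 7395²/48 = 1207.8125
Population variance = 1207.8125 / 48 = 25.1628
Standard deviation = √25.1628 = 5.0162

5.02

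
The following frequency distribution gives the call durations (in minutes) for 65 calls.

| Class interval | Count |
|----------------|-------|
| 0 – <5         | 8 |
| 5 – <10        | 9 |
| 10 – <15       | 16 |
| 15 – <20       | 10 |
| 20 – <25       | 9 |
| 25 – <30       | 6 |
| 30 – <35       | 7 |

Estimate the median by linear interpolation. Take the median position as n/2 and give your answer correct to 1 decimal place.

Cumulative frequencies: 8, 17, 33, 43, 52, 58, 65
n = 65; position = n/2 = 32.5.
This falls in the class 10 – <15: L = 10, F = 17, f = 16, h = 5.
Median ≈ 10 + ((32.5 − 17) / 16) × 5 = 14.8438

14.8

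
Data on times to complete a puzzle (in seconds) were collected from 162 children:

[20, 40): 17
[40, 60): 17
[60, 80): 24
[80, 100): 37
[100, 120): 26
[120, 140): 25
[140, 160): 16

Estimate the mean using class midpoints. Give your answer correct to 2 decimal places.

Midpoints: 30, 50, 70, 90, 110, 130, 150
Σfm = 17×30 + 17×50 + 24×70 + 37×90 + 26×110 + 25×130 + 16×150 = 14880
n = Σf = 162
Mean = 14880 / 162 = 91.8519

91.85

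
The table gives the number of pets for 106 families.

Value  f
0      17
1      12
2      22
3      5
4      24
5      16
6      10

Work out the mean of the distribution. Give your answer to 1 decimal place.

2.9

Values: 0, 1, 2, 3, 4, 5, 6
Σfx = 17×0 + 12×1 + 22×2 + 5×3 + 24×4 + 16×5 + 10×6 = 307
n = Σf = 106
Mean = 307 / 106 = 2.8962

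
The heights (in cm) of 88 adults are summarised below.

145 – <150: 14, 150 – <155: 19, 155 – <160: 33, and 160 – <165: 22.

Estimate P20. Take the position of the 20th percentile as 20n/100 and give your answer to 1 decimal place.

150.9

Cumulative frequencies: 14, 33, 66, 88
n = 88; position = 20n/100 = 17.6.
This falls in the class 150 – <155: L = 150, F = 14, f = 19, h = 5.
20th percentile ≈ 150 + ((17.6 − 14) / 19) × 5 = 150.9474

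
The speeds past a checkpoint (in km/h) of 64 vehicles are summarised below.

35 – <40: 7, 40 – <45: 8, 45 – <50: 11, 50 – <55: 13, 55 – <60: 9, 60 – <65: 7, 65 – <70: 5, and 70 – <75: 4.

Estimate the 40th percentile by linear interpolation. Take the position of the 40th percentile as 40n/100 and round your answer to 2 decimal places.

Cumulative frequencies: 7, 15, 26, 39, 48, 55, 60, 64
n = 64; position = 40n/100 = 25.6.
This falls in the class 45 – <50: L = 45, F = 15, f = 11, h = 5.
40th percentile ≈ 45 + ((25.6 − 15) / 11) × 5 = 49.8182

49.82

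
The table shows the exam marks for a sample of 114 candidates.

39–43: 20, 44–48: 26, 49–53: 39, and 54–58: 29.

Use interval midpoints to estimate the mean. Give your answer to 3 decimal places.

49.377

Midpoints: 41, 46, 51, 56
Σfm = 20×41 + 26×46 + 39×51 + 29×56 = 5629
n = Σf = 114
Mean = 5629 / 114 = 49.3772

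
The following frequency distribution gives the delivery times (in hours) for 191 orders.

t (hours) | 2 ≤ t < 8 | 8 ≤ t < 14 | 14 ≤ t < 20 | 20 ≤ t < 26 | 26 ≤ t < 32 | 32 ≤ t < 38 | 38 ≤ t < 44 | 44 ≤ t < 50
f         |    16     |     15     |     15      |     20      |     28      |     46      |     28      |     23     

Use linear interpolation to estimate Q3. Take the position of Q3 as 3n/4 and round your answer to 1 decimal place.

Cumulative frequencies: 16, 31, 46, 66, 94, 140, 168, 191
n = 191; position = 3n/4 = 143.25.
This falls in the class 38 ≤ t < 44: L = 38, F = 140, f = 28, h = 6.
Upper quartile ≈ 38 + ((143.25 − 140) / 28) × 6 = 38.6964

38.7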